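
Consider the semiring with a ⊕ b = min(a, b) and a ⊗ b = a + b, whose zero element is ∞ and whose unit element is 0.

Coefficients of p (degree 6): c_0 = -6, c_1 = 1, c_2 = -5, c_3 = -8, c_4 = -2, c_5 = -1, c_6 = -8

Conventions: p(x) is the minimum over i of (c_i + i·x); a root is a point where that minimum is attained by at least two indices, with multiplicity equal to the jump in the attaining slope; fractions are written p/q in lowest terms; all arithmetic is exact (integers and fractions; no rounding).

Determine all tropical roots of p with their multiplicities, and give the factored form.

hull edge (i=0, c=-6) to (i=3, c=-8): slope -2/3, span 3
hull edge (i=3, c=-8) to (i=6, c=-8): slope 0, span 3
Factored form: p(x) = -8 ⊗ (x ⊕ 0) ⊗ (x ⊕ 0) ⊗ (x ⊕ 0) ⊗ (x ⊕ 2/3) ⊗ (x ⊕ 2/3) ⊗ (x ⊕ 2/3)
Answer: roots = 0 (mult 3), 2/3 (mult 3)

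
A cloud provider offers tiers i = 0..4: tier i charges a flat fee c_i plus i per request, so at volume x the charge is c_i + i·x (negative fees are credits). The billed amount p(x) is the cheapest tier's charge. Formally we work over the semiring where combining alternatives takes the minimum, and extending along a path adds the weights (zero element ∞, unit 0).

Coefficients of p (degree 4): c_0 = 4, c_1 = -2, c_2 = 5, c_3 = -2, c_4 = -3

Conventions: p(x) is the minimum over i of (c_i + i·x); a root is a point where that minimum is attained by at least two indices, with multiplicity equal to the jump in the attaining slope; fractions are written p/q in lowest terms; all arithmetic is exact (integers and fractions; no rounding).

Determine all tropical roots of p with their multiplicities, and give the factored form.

hull edge (i=0, c=4) to (i=1, c=-2): slope -6, span 1
hull edge (i=1, c=-2) to (i=4, c=-3): slope -1/3, span 3
Factored form: p(x) = -3 ⊗ (x ⊕ 1/3) ⊗ (x ⊕ 1/3) ⊗ (x ⊕ 1/3) ⊗ (x ⊕ 6)
Answer: roots = 1/3 (mult 3), 6 (mult 1)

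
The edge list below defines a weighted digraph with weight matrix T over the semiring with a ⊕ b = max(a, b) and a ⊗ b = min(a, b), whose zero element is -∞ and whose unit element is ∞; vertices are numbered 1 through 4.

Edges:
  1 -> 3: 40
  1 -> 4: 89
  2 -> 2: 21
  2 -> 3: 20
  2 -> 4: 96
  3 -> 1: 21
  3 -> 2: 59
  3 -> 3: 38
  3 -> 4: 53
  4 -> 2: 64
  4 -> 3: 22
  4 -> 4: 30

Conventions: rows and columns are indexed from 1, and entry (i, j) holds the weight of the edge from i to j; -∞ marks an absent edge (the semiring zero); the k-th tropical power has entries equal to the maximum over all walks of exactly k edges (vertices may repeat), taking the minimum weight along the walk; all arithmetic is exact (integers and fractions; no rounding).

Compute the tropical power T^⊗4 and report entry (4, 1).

T^⊗2:
  [21, 64, 38, 40]
  [20, 64, 22, 30]
  [21, 53, 38, 59]
  [21, 30, 22, 64]
T^⊗3:
  [21, 40, 38, 64]
  [21, 30, 22, 64]
  [21, 59, 38, 53]
  [21, 64, 22, 30]
T^⊗4:
  [21, 64, 38, 40]
  [21, 64, 22, 30]
  [21, 53, 38, 59]
  [21, 30, 22, 64]
Key observation: the optimum is the walk 4->2->4->3->1, with weight 64 min 96 min 22 min 21 = 21.
Optimal value attained by: walk 4->2->4->3->1.
Answer: (T^⊗4)[4][1] = 21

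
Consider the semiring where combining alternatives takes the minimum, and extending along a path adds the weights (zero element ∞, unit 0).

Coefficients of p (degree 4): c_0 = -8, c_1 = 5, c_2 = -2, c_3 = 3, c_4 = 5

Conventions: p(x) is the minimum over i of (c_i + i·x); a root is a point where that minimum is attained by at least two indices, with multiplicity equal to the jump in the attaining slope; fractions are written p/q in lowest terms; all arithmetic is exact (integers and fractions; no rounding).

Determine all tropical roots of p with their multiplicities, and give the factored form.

hull edge (i=0, c=-8) to (i=2, c=-2): slope 3, span 2
hull edge (i=2, c=-2) to (i=4, c=5): slope 7/2, span 2
Factored form: p(x) = 5 ⊗ (x ⊕ (-7/2)) ⊗ (x ⊕ (-7/2)) ⊗ (x ⊕ (-3)) ⊗ (x ⊕ (-3))
Answer: roots = -7/2 (mult 2), -3 (mult 2)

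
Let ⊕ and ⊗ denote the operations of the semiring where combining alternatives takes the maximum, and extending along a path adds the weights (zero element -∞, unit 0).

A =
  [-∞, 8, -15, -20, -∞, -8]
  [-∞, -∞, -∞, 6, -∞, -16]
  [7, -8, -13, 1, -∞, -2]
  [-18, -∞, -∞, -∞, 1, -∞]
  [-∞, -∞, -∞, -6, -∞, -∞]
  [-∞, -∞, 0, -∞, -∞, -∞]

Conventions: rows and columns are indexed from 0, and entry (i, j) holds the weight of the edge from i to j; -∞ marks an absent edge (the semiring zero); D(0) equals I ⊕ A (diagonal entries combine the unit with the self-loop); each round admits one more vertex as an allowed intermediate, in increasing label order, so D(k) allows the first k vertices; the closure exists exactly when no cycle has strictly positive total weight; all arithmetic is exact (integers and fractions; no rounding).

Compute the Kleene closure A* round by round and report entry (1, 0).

D(0):
  [0, 8, -15, -20, -∞, -8]
  [-∞, 0, -∞, 6, -∞, -16]
  [7, -8, 0, 1, -∞, -2]
  [-18, -∞, -∞, 0, 1, -∞]
  [-∞, -∞, -∞, -6, 0, -∞]
  [-∞, -∞, 0, -∞, -∞, 0]
D(1):
  [0, 8, -15, -20, -∞, -8]
  [-∞, 0, -∞, 6, -∞, -16]
  [7, 15, 0, 1, -∞, -1]
  [-18, -10, -33, 0, 1, -26]
  [-∞, -∞, -∞, -6, 0, -∞]
  [-∞, -∞, 0, -∞, -∞, 0]
D(2):
  [0, 8, -15, 14, -∞, -8]
  [-∞, 0, -∞, 6, -∞, -16]
  [7, 15, 0, 21, -∞, -1]
  [-18, -10, -33, 0, 1, -26]
  [-∞, -∞, -∞, -6, 0, -∞]
  [-∞, -∞, 0, -∞, -∞, 0]
D(3):
  [0, 8, -15, 14, -∞, -8]
  [-∞, 0, -∞, 6, -∞, -16]
  [7, 15, 0, 21, -∞, -1]
  [-18, -10, -33, 0, 1, -26]
  [-∞, -∞, -∞, -6, 0, -∞]
  [7, 15, 0, 21, -∞, 0]
D(4):
  [0, 8, -15, 14, 15, -8]
  [-12, 0, -27, 6, 7, -16]
  [7, 15, 0, 21, 22, -1]
  [-18, -10, -33, 0, 1, -26]
  [-24, -16, -39, -6, 0, -32]
  [7, 15, 0, 21, 22, 0]
D(5):
  [0, 8, -15, 14, 15, -8]
  [-12, 0, -27, 6, 7, -16]
  [7, 15, 0, 21, 22, -1]
  [-18, -10, -33, 0, 1, -26]
  [-24, -16, -39, -6, 0, -32]
  [7, 15, 0, 21, 22, 0]
D(6):
  [0, 8, -8, 14, 15, -8]
  [-9, 0, -16, 6, 7, -16]
  [7, 15, 0, 21, 22, -1]
  [-18, -10, -26, 0, 1, -26]
  [-24, -16, -32, -6, 0, -32]
  [7, 15, 0, 21, 22, 0]
Answer: A*[1][0] = -9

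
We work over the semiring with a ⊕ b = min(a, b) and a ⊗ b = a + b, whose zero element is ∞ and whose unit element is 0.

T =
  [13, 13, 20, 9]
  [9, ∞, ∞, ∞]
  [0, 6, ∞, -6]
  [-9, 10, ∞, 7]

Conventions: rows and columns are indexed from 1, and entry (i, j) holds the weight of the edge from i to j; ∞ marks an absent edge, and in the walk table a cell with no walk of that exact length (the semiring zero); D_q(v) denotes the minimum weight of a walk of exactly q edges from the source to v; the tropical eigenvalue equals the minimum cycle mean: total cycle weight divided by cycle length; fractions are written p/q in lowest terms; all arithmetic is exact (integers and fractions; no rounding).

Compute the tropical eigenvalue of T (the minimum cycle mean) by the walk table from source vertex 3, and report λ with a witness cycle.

q=0: [∞, ∞, 0, ∞]
q=1: [0, 6, ∞, -6]
q=2: [-15, 4, 20, 1]
q=3: [-8, -2, 5, -6]
q=4: [-15, 4, 12, -1]
Optimal cycle mean attained by: cycle 1->4->1, total 9 + (-9), length 2.
Answer: λ = 0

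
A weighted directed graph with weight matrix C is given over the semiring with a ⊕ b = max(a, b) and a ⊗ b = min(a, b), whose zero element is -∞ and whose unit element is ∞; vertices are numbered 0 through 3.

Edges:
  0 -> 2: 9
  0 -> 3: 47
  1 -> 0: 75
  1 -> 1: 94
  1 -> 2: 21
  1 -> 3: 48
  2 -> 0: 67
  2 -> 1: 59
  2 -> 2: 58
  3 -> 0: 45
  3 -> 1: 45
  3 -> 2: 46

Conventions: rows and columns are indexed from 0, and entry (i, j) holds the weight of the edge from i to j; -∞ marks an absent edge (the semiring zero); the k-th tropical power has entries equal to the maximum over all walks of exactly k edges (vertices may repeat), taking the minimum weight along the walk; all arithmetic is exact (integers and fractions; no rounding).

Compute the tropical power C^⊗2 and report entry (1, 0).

C^⊗2:
  [45, 45, 46, -∞]
  [75, 94, 46, 48]
  [59, 59, 58, 48]
  [46, 46, 46, 45]
Key observation: the optimum is the walk 1->1->0, with weight 94 min 75 = 75.
Optimal value attained by: walk 1->1->0.
Answer: (C^⊗2)[1][0] = 75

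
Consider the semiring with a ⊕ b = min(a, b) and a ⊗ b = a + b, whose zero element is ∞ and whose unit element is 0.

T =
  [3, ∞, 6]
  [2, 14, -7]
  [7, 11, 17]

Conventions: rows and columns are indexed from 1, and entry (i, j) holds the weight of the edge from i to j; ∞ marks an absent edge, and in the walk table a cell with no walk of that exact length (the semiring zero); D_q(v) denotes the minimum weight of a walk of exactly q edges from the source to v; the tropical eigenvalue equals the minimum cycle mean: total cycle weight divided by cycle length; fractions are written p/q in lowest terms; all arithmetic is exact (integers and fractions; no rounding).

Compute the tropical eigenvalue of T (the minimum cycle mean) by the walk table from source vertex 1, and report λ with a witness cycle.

q=0: [0, ∞, ∞]
q=1: [3, ∞, 6]
q=2: [6, 17, 9]
q=3: [9, 20, 10]
Optimal cycle mean attained by: cycle 2->3->2, total (-7) + 11, length 2.
Answer: λ = 2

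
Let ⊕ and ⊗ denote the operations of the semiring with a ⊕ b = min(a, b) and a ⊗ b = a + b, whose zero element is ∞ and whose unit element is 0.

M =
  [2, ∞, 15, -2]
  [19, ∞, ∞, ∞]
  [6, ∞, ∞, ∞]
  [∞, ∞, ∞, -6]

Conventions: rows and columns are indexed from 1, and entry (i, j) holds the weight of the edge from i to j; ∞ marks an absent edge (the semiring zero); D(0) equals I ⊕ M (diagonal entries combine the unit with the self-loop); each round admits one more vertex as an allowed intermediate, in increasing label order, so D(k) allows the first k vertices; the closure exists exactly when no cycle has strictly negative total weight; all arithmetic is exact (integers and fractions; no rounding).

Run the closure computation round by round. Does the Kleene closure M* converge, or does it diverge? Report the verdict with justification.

Detection: at round 0, diagonal entry (4, 4) turns strictly negative.
Key observation: the cycle 4->4 has total weight (-6), which is strictly negative.
Answer: DIVERGES — negative cycle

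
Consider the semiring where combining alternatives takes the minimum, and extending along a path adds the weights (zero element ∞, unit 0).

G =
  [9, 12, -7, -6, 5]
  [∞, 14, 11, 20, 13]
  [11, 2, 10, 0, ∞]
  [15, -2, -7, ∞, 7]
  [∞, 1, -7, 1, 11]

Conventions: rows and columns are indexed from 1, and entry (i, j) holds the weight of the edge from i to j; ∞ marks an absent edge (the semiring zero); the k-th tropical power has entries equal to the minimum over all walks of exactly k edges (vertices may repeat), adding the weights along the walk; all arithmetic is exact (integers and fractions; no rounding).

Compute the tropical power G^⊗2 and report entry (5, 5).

G^⊗2:
  [4, -8, -13, -7, 1]
  [22, 13, 6, 11, 24]
  [15, -2, -7, 5, 7]
  [4, -5, 0, -7, 11]
  [4, -5, -6, -7, 8]
Key observation: the optimum is the walk 5->4->5, with weight 1 + 7 = 8.
Optimal value attained by: walk 5->4->5.
Answer: (G^⊗2)[5][5] = 8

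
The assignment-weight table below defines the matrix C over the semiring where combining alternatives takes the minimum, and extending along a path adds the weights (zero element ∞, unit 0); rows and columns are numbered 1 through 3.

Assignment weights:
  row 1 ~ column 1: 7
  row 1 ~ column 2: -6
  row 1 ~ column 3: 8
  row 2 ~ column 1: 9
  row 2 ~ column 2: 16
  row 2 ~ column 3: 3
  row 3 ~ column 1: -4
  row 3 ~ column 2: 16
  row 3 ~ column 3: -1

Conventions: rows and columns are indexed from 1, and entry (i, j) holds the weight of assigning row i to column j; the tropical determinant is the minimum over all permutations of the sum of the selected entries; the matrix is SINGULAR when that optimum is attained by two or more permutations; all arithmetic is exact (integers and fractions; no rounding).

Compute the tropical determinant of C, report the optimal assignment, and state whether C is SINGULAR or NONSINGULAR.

σ = (1, 2, 3): 7 + 16 + (-1) = 22
σ = (1, 3, 2): 7 + 3 + 16 = 26
σ = (2, 1, 3): (-6) + 9 + (-1) = 2
σ = (2, 3, 1): (-6) + 3 + (-4) = -7
σ = (3, 1, 2): 8 + 9 + 16 = 33
σ = (3, 2, 1): 8 + 16 + (-4) = 20
Optimal value attained by: σ = (2, 3, 1).
Answer: det⊕(C) = -7; verdict: NONSINGULAR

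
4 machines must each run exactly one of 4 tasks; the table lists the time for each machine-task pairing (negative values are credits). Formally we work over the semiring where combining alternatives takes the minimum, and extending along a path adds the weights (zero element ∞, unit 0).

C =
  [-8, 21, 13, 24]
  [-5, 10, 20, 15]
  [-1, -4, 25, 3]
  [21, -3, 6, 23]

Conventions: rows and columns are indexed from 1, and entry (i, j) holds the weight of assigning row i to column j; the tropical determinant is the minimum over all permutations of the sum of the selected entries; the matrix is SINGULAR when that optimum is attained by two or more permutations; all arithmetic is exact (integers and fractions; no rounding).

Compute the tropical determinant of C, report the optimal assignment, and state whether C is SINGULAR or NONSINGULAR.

σ = (1, 2, 3, 4): (-8) + 10 + 25 + 23 = 50
σ = (1, 2, 4, 3): (-8) + 10 + 3 + 6 = 11
σ = (1, 3, 2, 4): (-8) + 20 + (-4) + 23 = 31
σ = (1, 3, 4, 2): (-8) + 20 + 3 + (-3) = 12
σ = (1, 4, 2, 3): (-8) + 15 + (-4) + 6 = 9
σ = (1, 4, 3, 2): (-8) + 15 + 25 + (-3) = 29
σ = (2, 1, 3, 4): 21 + (-5) + 25 + 23 = 64
σ = (2, 1, 4, 3): 21 + (-5) + 3 + 6 = 25
σ = (2, 3, 1, 4): 21 + 20 + (-1) + 23 = 63
σ = (2, 3, 4, 1): 21 + 20 + 3 + 21 = 65
σ = (2, 4, 1, 3): 21 + 15 + (-1) + 6 = 41
σ = (2, 4, 3, 1): 21 + 15 + 25 + 21 = 82
σ = (3, 1, 2, 4): 13 + (-5) + (-4) + 23 = 27
σ = (3, 1, 4, 2): 13 + (-5) + 3 + (-3) = 8
σ = (3, 2, 1, 4): 13 + 10 + (-1) + 23 = 45
σ = (3, 2, 4, 1): 13 + 10 + 3 + 21 = 47
σ = (3, 4, 1, 2): 13 + 15 + (-1) + (-3) = 24
σ = (3, 4, 2, 1): 13 + 15 + (-4) + 21 = 45
σ = (4, 1, 2, 3): 24 + (-5) + (-4) + 6 = 21
σ = (4, 1, 3, 2): 24 + (-5) + 25 + (-3) = 41
σ = (4, 2, 1, 3): 24 + 10 + (-1) + 6 = 39
σ = (4, 2, 3, 1): 24 + 10 + 25 + 21 = 80
σ = (4, 3, 1, 2): 24 + 20 + (-1) + (-3) = 40
σ = (4, 3, 2, 1): 24 + 20 + (-4) + 21 = 61
Optimal value attained by: σ = (3, 1, 4, 2).
Answer: det⊕(C) = 8; verdict: NONSINGULAR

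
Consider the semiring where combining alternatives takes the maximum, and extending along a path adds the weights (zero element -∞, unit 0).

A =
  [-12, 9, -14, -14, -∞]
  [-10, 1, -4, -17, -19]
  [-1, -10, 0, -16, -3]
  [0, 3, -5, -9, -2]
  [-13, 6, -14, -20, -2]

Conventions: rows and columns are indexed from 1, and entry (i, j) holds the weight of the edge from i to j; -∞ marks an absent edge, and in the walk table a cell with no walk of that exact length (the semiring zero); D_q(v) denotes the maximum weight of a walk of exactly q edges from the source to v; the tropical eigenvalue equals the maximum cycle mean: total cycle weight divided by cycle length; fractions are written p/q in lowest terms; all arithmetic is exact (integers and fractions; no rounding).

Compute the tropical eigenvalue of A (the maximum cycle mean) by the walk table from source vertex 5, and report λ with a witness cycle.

q=0: [-∞, -∞, -∞, -∞, 0]
q=1: [-13, 6, -14, -20, -2]
q=2: [-4, 7, 2, -11, -4]
q=3: [1, 8, 3, -10, -1]
q=4: [2, 10, 4, -9, 0]
q=5: [3, 11, 6, -7, 1]
Optimal cycle mean attained by: cycle 1->2->3->1, total 9 + (-4) + (-1), length 3.
Answer: λ = 4/3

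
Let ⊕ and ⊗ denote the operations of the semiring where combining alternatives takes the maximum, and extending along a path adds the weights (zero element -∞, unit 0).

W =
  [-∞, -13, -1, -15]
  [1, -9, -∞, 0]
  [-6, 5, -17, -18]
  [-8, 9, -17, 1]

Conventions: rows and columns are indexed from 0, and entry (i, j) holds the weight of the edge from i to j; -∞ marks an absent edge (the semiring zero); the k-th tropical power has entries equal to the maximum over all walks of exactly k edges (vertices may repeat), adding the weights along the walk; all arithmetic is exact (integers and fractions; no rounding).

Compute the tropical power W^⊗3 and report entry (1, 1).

W^⊗2:
  [-7, 4, -18, -13]
  [-8, 9, 0, 1]
  [6, -4, -7, 5]
  [10, 10, -9, 9]
W^⊗3:
  [5, -4, -8, 4]
  [10, 10, -9, 9]
  [-3, 14, 5, 6]
  [11, 18, 9, 10]
Key observation: the optimum is the walk 1->3->3->1, with weight 0 + 1 + 9 = 10.
Optimal value attained by: walk 1->3->3->1.
Answer: (W^⊗3)[1][1] = 10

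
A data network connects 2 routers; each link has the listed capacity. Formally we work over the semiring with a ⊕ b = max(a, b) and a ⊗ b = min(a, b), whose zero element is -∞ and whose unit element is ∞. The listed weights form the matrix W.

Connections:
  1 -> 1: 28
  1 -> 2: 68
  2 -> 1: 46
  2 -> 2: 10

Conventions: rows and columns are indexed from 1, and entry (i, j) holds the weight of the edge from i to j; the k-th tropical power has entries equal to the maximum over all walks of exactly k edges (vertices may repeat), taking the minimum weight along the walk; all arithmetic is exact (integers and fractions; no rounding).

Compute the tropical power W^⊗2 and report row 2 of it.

W^⊗2:
  [46, 28]
  [28, 46]
Answer: row 2 of W^⊗2 = [28, 46]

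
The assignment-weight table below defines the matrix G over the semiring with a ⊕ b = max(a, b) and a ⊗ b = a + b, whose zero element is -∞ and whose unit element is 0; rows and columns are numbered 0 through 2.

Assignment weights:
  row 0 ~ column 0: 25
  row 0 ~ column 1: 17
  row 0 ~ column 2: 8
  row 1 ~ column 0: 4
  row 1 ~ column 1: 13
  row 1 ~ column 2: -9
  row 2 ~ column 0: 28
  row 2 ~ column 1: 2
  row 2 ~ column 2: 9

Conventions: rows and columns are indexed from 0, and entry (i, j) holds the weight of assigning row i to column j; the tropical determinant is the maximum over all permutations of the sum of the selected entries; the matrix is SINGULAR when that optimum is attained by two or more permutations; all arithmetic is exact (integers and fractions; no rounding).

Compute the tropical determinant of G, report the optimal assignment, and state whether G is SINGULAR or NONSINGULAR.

σ = (0, 1, 2): 25 + 13 + 9 = 47
σ = (0, 2, 1): 25 + (-9) + 2 = 18
σ = (1, 0, 2): 17 + 4 + 9 = 30
σ = (1, 2, 0): 17 + (-9) + 28 = 36
σ = (2, 0, 1): 8 + 4 + 2 = 14
σ = (2, 1, 0): 8 + 13 + 28 = 49
Optimal value attained by: σ = (2, 1, 0).
Answer: det⊕(G) = 49; verdict: NONSINGULAR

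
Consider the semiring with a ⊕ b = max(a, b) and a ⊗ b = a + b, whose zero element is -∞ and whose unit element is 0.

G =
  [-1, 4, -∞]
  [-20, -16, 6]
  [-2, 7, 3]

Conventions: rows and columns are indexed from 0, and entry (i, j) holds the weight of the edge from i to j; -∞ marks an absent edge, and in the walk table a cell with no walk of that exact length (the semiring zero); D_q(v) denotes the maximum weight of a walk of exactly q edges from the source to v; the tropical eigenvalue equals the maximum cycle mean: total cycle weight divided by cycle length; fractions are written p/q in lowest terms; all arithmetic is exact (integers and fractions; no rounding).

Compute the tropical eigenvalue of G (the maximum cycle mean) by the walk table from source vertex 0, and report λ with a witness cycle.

q=0: [0, -∞, -∞]
q=1: [-1, 4, -∞]
q=2: [-2, 3, 10]
q=3: [8, 17, 13]
Optimal cycle mean attained by: cycle 1->2->1, total 6 + 7, length 2.
Answer: λ = 13/2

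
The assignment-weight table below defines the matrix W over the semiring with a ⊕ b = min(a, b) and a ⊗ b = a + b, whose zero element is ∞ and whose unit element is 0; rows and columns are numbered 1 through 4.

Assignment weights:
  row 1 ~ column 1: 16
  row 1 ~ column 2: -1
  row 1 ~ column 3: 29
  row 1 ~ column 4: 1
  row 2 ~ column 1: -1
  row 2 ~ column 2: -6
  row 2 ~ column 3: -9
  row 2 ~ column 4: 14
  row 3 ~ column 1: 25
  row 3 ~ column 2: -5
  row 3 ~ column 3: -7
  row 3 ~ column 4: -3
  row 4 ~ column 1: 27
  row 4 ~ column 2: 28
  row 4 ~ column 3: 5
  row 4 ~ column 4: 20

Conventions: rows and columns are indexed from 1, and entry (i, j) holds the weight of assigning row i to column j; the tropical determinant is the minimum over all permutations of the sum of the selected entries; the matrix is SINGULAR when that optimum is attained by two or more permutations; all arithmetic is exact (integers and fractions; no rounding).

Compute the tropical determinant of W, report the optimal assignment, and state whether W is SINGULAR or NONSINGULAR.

σ = (1, 2, 3, 4): 16 + (-6) + (-7) + 20 = 23
σ = (1, 2, 4, 3): 16 + (-6) + (-3) + 5 = 12
σ = (1, 3, 2, 4): 16 + (-9) + (-5) + 20 = 22
σ = (1, 3, 4, 2): 16 + (-9) + (-3) + 28 = 32
σ = (1, 4, 2, 3): 16 + 14 + (-5) + 5 = 30
σ = (1, 4, 3, 2): 16 + 14 + (-7) + 28 = 51
σ = (2, 1, 3, 4): (-1) + (-1) + (-7) + 20 = 11
σ = (2, 1, 4, 3): (-1) + (-1) + (-3) + 5 = 0
σ = (2, 3, 1, 4): (-1) + (-9) + 25 + 20 = 35
σ = (2, 3, 4, 1): (-1) + (-9) + (-3) + 27 = 14
σ = (2, 4, 1, 3): (-1) + 14 + 25 + 5 = 43
σ = (2, 4, 3, 1): (-1) + 14 + (-7) + 27 = 33
σ = (3, 1, 2, 4): 29 + (-1) + (-5) + 20 = 43
σ = (3, 1, 4, 2): 29 + (-1) + (-3) + 28 = 53
σ = (3, 2, 1, 4): 29 + (-6) + 25 + 20 = 68
σ = (3, 2, 4, 1): 29 + (-6) + (-3) + 27 = 47
σ = (3, 4, 1, 2): 29 + 14 + 25 + 28 = 96
σ = (3, 4, 2, 1): 29 + 14 + (-5) + 27 = 65
σ = (4, 1, 2, 3): 1 + (-1) + (-5) + 5 = 0
σ = (4, 1, 3, 2): 1 + (-1) + (-7) + 28 = 21
σ = (4, 2, 1, 3): 1 + (-6) + 25 + 5 = 25
σ = (4, 2, 3, 1): 1 + (-6) + (-7) + 27 = 15
σ = (4, 3, 1, 2): 1 + (-9) + 25 + 28 = 45
σ = (4, 3, 2, 1): 1 + (-9) + (-5) + 27 = 14
Optimal value attained by: σ = (2, 1, 4, 3).
Answer: det⊕(W) = 0; verdict: SINGULAR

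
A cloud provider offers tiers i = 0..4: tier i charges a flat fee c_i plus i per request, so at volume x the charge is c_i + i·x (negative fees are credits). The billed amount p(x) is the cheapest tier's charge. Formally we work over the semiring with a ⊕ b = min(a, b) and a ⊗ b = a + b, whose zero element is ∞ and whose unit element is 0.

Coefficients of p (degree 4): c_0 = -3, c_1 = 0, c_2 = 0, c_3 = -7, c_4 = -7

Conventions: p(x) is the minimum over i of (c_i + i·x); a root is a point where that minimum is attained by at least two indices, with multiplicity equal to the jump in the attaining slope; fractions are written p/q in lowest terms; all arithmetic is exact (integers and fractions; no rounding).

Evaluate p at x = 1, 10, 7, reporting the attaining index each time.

p(1) = min(-3+0·1=-3, 0+1·1=1, 0+2·1=2, -7+3·1=-4, -7+4·1=-3) = -4 (attained by i=3)
p(10) = min(-3+0·10=-3, 0+1·10=10, 0+2·10=20, -7+3·10=23, -7+4·10=33) = -3 (attained by i=0)
p(7) = min(-3+0·7=-3, 0+1·7=7, 0+2·7=14, -7+3·7=14, -7+4·7=21) = -3 (attained by i=0)
Answer: p(1) = -4; p(10) = -3; p(7) = -3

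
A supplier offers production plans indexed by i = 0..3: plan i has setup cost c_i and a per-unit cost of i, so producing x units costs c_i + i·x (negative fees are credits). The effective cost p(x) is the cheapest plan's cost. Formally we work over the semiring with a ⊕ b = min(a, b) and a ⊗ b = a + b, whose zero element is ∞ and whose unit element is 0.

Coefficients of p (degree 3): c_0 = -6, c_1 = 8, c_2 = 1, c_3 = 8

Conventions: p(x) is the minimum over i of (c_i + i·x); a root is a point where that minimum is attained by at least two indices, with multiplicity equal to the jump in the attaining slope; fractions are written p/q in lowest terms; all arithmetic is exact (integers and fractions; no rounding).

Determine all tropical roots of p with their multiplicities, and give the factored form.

hull edge (i=0, c=-6) to (i=2, c=1): slope 7/2, span 2
hull edge (i=2, c=1) to (i=3, c=8): slope 7, span 1
Factored form: p(x) = 8 ⊗ (x ⊕ (-7)) ⊗ (x ⊕ (-7/2)) ⊗ (x ⊕ (-7/2))
Answer: roots = -7 (mult 1), -7/2 (mult 2)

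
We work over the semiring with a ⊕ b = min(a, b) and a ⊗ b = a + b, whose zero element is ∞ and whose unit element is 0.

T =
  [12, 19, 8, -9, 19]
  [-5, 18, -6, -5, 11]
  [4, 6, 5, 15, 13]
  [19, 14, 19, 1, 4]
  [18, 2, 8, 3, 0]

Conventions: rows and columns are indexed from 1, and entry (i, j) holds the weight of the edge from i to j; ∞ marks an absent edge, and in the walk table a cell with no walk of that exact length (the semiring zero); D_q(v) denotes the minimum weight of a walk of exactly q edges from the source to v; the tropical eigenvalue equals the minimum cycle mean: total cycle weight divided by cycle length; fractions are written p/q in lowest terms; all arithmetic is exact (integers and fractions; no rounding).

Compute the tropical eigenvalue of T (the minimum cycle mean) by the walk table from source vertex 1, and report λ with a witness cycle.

q=0: [0, ∞, ∞, ∞, ∞]
q=1: [12, 19, 8, -9, 19]
q=2: [10, 5, 10, -8, -5]
q=3: [0, -3, -1, -7, -5]
q=4: [-8, -3, -9, -9, -5]
q=5: [-8, -3, -9, -17, -5]
Optimal cycle mean attained by: cycle 1->4->5->2->1, total (-9) + 4 + 2 + (-5), length 4.
Answer: λ = -2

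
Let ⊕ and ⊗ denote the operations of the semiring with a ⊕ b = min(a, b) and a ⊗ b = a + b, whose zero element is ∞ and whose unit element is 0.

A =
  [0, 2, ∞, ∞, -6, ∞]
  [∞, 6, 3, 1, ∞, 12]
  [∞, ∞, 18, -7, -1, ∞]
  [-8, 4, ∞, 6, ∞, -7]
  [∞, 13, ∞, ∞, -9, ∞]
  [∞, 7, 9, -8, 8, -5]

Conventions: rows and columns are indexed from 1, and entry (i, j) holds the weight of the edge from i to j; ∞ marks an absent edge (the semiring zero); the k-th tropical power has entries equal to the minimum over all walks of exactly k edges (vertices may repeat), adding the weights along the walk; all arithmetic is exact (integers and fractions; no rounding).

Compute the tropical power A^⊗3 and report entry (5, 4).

A^⊗2:
  [0, 2, 5, 3, -15, 14]
  [-7, 5, 9, -4, 2, -6]
  [-15, -3, 36, -1, -10, -14]
  [-8, -6, 2, -15, -14, -12]
  [∞, 4, 16, 14, -18, 25]
  [-16, -4, 4, -13, -1, -15]
A^⊗3:
  [-5, -2, 5, -2, -24, -4]
  [-12, -5, 3, -14, -13, -11]
  [-15, -13, -5, -22, -21, -19]
  [-23, -11, -3, -20, -23, -22]
  [6, -5, 7, 5, -27, 7]
  [-21, -14, -6, -23, -22, -20]
Key observation: the optimum is the walk 5->5->2->4, with weight (-9) + 13 + 1 = 5.
Optimal value attained by: walk 5->5->2->4.
Answer: (A^⊗3)[5][4] = 5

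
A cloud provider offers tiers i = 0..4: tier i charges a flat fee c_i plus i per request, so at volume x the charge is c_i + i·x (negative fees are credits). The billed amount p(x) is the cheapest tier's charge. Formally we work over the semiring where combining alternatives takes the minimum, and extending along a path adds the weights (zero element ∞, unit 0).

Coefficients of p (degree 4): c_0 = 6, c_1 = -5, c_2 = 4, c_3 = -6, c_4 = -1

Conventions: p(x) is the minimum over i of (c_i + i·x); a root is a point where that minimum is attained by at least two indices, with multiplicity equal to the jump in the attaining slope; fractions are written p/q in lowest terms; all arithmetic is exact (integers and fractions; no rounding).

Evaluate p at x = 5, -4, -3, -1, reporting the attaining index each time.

p(5) = min(6+0·5=6, -5+1·5=0, 4+2·5=14, -6+3·5=9, -1+4·5=19) = 0 (attained by i=1)
p(-4) = min(6+0·(-4)=6, -5+1·(-4)=-9, 4+2·(-4)=-4, -6+3·(-4)=-18, -1+4·(-4)=-17) = -18 (attained by i=3)
p(-3) = min(6+0·(-3)=6, -5+1·(-3)=-8, 4+2·(-3)=-2, -6+3·(-3)=-15, -1+4·(-3)=-13) = -15 (attained by i=3)
p(-1) = min(6+0·(-1)=6, -5+1·(-1)=-6, 4+2·(-1)=2, -6+3·(-1)=-9, -1+4·(-1)=-5) = -9 (attained by i=3)
Answer: p(5) = 0; p(-4) = -18; p(-3) = -15; p(-1) = -9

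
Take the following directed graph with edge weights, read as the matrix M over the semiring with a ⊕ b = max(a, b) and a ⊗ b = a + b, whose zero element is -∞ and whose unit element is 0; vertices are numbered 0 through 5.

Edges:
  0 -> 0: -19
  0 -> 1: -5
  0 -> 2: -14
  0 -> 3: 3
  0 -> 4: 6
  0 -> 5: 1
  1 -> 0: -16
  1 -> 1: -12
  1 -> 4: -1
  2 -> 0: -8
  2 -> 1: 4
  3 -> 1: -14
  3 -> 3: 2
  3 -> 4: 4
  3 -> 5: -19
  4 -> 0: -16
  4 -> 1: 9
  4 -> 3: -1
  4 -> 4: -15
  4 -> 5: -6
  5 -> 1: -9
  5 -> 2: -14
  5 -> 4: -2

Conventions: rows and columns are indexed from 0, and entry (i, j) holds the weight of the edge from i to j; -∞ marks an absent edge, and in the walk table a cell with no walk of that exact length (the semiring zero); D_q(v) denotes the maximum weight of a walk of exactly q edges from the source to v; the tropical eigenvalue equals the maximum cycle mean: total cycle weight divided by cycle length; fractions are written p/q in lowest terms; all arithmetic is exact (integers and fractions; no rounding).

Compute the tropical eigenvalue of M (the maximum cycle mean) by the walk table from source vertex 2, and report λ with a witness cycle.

q=0: [-∞, -∞, 0, -∞, -∞, -∞]
q=1: [-8, 4, -∞, -∞, -∞, -∞]
q=2: [-12, -8, -22, -5, 3, -7]
q=3: [-13, 12, -21, 2, -1, -3]
q=4: [-4, 8, -17, 4, 11, -7]
q=5: [-5, 20, -18, 10, 8, 5]
q=6: [4, 17, -9, 12, 19, 2]
Optimal cycle mean attained by: cycle 1->4->1, total (-1) + 9, length 2.
Answer: λ = 4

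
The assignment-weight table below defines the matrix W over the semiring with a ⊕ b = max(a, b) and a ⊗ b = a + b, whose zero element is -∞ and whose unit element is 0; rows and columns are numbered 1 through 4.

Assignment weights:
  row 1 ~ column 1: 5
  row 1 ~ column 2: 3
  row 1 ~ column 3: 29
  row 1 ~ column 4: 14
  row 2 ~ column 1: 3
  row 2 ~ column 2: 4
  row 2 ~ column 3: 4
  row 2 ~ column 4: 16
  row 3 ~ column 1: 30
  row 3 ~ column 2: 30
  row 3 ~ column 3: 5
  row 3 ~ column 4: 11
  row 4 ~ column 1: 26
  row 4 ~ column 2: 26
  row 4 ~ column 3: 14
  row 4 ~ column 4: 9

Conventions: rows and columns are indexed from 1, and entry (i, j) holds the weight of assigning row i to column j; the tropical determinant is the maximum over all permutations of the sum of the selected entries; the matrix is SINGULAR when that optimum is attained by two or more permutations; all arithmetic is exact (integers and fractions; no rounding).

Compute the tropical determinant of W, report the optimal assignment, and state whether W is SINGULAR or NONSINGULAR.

σ = (1, 2, 3, 4): 5 + 4 + 5 + 9 = 23
σ = (1, 2, 4, 3): 5 + 4 + 11 + 14 = 34
σ = (1, 3, 2, 4): 5 + 4 + 30 + 9 = 48
σ = (1, 3, 4, 2): 5 + 4 + 11 + 26 = 46
σ = (1, 4, 2, 3): 5 + 16 + 30 + 14 = 65
σ = (1, 4, 3, 2): 5 + 16 + 5 + 26 = 52
σ = (2, 1, 3, 4): 3 + 3 + 5 + 9 = 20
σ = (2, 1, 4, 3): 3 + 3 + 11 + 14 = 31
σ = (2, 3, 1, 4): 3 + 4 + 30 + 9 = 46
σ = (2, 3, 4, 1): 3 + 4 + 11 + 26 = 44
σ = (2, 4, 1, 3): 3 + 16 + 30 + 14 = 63
σ = (2, 4, 3, 1): 3 + 16 + 5 + 26 = 50
σ = (3, 1, 2, 4): 29 + 3 + 30 + 9 = 71
σ = (3, 1, 4, 2): 29 + 3 + 11 + 26 = 69
σ = (3, 2, 1, 4): 29 + 4 + 30 + 9 = 72
σ = (3, 2, 4, 1): 29 + 4 + 11 + 26 = 70
σ = (3, 4, 1, 2): 29 + 16 + 30 + 26 = 101
σ = (3, 4, 2, 1): 29 + 16 + 30 + 26 = 101
σ = (4, 1, 2, 3): 14 + 3 + 30 + 14 = 61
σ = (4, 1, 3, 2): 14 + 3 + 5 + 26 = 48
σ = (4, 2, 1, 3): 14 + 4 + 30 + 14 = 62
σ = (4, 2, 3, 1): 14 + 4 + 5 + 26 = 49
σ = (4, 3, 1, 2): 14 + 4 + 30 + 26 = 74
σ = (4, 3, 2, 1): 14 + 4 + 30 + 26 = 74
Optimal value attained by: σ = (3, 4, 1, 2).
Answer: det⊕(W) = 101; verdict: SINGULAR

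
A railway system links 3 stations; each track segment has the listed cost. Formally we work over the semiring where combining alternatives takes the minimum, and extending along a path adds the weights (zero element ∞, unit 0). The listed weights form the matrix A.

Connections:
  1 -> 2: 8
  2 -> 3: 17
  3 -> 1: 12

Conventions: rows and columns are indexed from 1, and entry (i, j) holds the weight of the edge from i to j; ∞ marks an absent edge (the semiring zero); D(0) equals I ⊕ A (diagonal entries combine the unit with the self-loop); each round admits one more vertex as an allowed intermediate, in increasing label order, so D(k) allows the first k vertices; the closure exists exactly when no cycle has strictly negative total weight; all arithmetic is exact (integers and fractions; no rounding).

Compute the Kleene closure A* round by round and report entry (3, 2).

D(0):
  [0, 8, ∞]
  [∞, 0, 17]
  [12, ∞, 0]
D(1):
  [0, 8, ∞]
  [∞, 0, 17]
  [12, 20, 0]
D(2):
  [0, 8, 25]
  [∞, 0, 17]
  [12, 20, 0]
D(3):
  [0, 8, 25]
  [29, 0, 17]
  [12, 20, 0]
Answer: A*[3][2] = 20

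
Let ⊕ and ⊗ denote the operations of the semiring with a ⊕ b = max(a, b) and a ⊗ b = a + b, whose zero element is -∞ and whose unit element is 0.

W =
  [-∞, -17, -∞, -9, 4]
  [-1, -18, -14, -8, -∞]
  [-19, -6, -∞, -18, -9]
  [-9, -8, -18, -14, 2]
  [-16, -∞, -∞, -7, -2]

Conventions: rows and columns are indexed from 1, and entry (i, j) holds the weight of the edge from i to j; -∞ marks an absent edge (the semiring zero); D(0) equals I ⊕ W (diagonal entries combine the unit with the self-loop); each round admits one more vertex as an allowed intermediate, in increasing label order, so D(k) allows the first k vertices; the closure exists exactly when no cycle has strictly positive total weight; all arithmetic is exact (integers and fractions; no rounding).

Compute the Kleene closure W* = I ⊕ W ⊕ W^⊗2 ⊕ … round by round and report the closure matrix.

D(0):
  [0, -17, -∞, -9, 4]
  [-1, 0, -14, -8, -∞]
  [-19, -6, 0, -18, -9]
  [-9, -8, -18, 0, 2]
  [-16, -∞, -∞, -7, 0]
D(1):
  [0, -17, -∞, -9, 4]
  [-1, 0, -14, -8, 3]
  [-19, -6, 0, -18, -9]
  [-9, -8, -18, 0, 2]
  [-16, -33, -∞, -7, 0]
D(2):
  [0, -17, -31, -9, 4]
  [-1, 0, -14, -8, 3]
  [-7, -6, 0, -14, -3]
  [-9, -8, -18, 0, 2]
  [-16, -33, -47, -7, 0]
D(3):
  [0, -17, -31, -9, 4]
  [-1, 0, -14, -8, 3]
  [-7, -6, 0, -14, -3]
  [-9, -8, -18, 0, 2]
  [-16, -33, -47, -7, 0]
D(4):
  [0, -17, -27, -9, 4]
  [-1, 0, -14, -8, 3]
  [-7, -6, 0, -14, -3]
  [-9, -8, -18, 0, 2]
  [-16, -15, -25, -7, 0]
D(5):
  [0, -11, -21, -3, 4]
  [-1, 0, -14, -4, 3]
  [-7, -6, 0, -10, -3]
  [-9, -8, -18, 0, 2]
  [-16, -15, -25, -7, 0]
Answer: W* = [[0, -11, -21, -3, 4], [-1, 0, -14, -4, 3], [-7, -6, 0, -10, -3], [-9, -8, -18, 0, 2], [-16, -15, -25, -7, 0]]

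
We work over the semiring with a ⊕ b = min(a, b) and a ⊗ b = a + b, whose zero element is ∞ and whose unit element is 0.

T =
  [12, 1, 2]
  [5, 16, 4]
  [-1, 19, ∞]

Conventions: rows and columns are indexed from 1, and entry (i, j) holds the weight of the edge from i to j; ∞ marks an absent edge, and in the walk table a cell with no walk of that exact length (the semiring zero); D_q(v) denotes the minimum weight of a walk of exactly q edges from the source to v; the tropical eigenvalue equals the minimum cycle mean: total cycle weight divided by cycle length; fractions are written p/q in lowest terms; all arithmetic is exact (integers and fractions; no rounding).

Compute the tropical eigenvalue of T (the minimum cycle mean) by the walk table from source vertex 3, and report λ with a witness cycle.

q=0: [∞, ∞, 0]
q=1: [-1, 19, ∞]
q=2: [11, 0, 1]
q=3: [0, 12, 4]
Optimal cycle mean attained by: cycle 1->3->1, total 2 + (-1), length 2.
Answer: λ = 1/2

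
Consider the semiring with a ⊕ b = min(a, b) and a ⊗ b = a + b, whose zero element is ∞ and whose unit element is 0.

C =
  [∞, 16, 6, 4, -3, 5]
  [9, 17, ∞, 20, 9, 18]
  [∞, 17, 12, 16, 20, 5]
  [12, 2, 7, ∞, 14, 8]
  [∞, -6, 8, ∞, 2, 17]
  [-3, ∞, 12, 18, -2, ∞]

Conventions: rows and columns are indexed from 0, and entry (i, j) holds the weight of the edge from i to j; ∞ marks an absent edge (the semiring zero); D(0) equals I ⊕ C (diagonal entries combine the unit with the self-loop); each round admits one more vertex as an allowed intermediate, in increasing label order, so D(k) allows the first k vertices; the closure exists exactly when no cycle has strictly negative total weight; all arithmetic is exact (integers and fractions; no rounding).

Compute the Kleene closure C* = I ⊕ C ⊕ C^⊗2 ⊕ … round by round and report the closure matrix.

D(0):
  [0, 16, 6, 4, -3, 5]
  [9, 0, ∞, 20, 9, 18]
  [∞, 17, 0, 16, 20, 5]
  [12, 2, 7, 0, 14, 8]
  [∞, -6, 8, ∞, 0, 17]
  [-3, ∞, 12, 18, -2, 0]
D(1):
  [0, 16, 6, 4, -3, 5]
  [9, 0, 15, 13, 6, 14]
  [∞, 17, 0, 16, 20, 5]
  [12, 2, 7, 0, 9, 8]
  [∞, -6, 8, ∞, 0, 17]
  [-3, 13, 3, 1, -6, 0]
D(2):
  [0, 16, 6, 4, -3, 5]
  [9, 0, 15, 13, 6, 14]
  [26, 17, 0, 16, 20, 5]
  [11, 2, 7, 0, 8, 8]
  [3, -6, 8, 7, 0, 8]
  [-3, 13, 3, 1, -6, 0]
D(3):
  [0, 16, 6, 4, -3, 5]
  [9, 0, 15, 13, 6, 14]
  [26, 17, 0, 16, 20, 5]
  [11, 2, 7, 0, 8, 8]
  [3, -6, 8, 7, 0, 8]
  [-3, 13, 3, 1, -6, 0]
D(4):
  [0, 6, 6, 4, -3, 5]
  [9, 0, 15, 13, 6, 14]
  [26, 17, 0, 16, 20, 5]
  [11, 2, 7, 0, 8, 8]
  [3, -6, 8, 7, 0, 8]
  [-3, 3, 3, 1, -6, 0]
D(5):
  [0, -9, 5, 4, -3, 5]
  [9, 0, 14, 13, 6, 14]
  [23, 14, 0, 16, 20, 5]
  [11, 2, 7, 0, 8, 8]
  [3, -6, 8, 7, 0, 8]
  [-3, -12, 2, 1, -6, 0]
D(6):
  [0, -9, 5, 4, -3, 5]
  [9, 0, 14, 13, 6, 14]
  [2, -7, 0, 6, -1, 5]
  [5, -4, 7, 0, 2, 8]
  [3, -6, 8, 7, 0, 8]
  [-3, -12, 2, 1, -6, 0]
Answer: C* = [[0, -9, 5, 4, -3, 5], [9, 0, 14, 13, 6, 14], [2, -7, 0, 6, -1, 5], [5, -4, 7, 0, 2, 8], [3, -6, 8, 7, 0, 8], [-3, -12, 2, 1, -6, 0]]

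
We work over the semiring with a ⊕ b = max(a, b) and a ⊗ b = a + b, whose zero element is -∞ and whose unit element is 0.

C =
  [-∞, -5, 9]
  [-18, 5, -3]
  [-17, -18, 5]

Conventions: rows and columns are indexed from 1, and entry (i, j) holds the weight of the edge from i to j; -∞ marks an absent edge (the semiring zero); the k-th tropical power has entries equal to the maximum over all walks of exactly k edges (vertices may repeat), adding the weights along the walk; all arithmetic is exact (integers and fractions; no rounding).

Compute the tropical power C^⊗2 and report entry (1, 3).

C^⊗2:
  [-8, 0, 14]
  [-13, 10, 2]
  [-12, -13, 10]
Key observation: the optimum is the walk 1->3->3, with weight 9 + 5 = 14.
Optimal value attained by: walk 1->3->3.
Answer: (C^⊗2)[1][3] = 14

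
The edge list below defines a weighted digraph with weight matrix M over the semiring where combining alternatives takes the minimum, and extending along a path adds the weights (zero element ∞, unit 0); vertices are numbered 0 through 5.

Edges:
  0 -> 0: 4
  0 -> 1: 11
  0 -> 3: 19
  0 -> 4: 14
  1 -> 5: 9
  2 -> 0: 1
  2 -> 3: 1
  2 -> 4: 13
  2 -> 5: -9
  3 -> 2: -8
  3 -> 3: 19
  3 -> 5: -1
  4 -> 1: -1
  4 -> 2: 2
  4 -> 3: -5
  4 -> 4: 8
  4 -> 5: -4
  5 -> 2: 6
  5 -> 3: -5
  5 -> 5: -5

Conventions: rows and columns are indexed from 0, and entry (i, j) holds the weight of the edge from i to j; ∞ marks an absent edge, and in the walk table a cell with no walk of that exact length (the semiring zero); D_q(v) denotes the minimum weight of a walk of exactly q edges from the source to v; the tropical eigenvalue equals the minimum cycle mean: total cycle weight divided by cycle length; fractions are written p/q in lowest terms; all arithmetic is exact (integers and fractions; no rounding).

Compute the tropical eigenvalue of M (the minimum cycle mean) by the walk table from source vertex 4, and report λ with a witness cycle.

q=0: [∞, ∞, ∞, ∞, 0, ∞]
q=1: [∞, -1, 2, -5, 8, -4]
q=2: [3, 7, -13, -9, 15, -9]
q=3: [-12, 14, -17, -14, 0, -22]
q=4: [-16, -1, -22, -27, -4, -27]
q=5: [-21, -5, -35, -32, -9, -32]
q=6: [-34, -10, -40, -37, -22, -44]
Optimal cycle mean attained by: cycle 2->5->3->2, total (-9) + (-5) + (-8), length 3.
Answer: λ = -22/3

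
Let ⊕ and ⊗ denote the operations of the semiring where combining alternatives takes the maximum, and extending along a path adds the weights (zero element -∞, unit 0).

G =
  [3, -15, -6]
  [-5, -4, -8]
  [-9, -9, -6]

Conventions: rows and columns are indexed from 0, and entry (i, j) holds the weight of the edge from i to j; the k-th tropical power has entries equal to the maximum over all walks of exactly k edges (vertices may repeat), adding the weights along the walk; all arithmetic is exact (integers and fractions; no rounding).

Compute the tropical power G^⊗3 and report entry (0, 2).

G^⊗2:
  [6, -12, -3]
  [-2, -8, -11]
  [-6, -13, -12]
G^⊗3:
  [9, -9, 0]
  [1, -12, -8]
  [-3, -17, -12]
Key observation: the optimum is the walk 0->0->0->2, with weight 3 + 3 + (-6) = 0.
Optimal value attained by: walk 0->0->0->2.
Answer: (G^⊗3)[0][2] = 0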